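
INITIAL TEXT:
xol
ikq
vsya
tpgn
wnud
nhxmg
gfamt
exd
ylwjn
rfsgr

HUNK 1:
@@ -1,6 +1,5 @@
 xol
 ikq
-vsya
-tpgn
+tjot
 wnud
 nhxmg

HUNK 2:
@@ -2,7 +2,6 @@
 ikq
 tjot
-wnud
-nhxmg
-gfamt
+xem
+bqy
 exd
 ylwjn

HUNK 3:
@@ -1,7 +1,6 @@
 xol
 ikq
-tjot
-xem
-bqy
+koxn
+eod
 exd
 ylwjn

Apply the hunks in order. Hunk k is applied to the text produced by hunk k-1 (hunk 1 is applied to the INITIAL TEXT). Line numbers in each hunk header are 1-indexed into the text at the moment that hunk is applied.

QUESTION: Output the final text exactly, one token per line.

Answer: xol
ikq
koxn
eod
exd
ylwjn
rfsgr

Derivation:
Hunk 1: at line 1 remove [vsya,tpgn] add [tjot] -> 9 lines: xol ikq tjot wnud nhxmg gfamt exd ylwjn rfsgr
Hunk 2: at line 2 remove [wnud,nhxmg,gfamt] add [xem,bqy] -> 8 lines: xol ikq tjot xem bqy exd ylwjn rfsgr
Hunk 3: at line 1 remove [tjot,xem,bqy] add [koxn,eod] -> 7 lines: xol ikq koxn eod exd ylwjn rfsgr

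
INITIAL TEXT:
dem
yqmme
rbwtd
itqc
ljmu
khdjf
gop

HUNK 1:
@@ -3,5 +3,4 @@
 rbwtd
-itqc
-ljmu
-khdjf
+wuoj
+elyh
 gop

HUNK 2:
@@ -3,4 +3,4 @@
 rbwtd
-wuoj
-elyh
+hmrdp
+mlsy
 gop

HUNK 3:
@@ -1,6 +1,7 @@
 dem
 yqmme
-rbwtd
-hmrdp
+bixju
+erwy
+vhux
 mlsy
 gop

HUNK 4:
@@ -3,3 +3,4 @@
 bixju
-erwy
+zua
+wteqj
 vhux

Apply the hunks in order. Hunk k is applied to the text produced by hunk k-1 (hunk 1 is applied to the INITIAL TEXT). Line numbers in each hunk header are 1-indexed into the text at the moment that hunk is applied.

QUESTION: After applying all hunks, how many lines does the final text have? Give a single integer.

Hunk 1: at line 3 remove [itqc,ljmu,khdjf] add [wuoj,elyh] -> 6 lines: dem yqmme rbwtd wuoj elyh gop
Hunk 2: at line 3 remove [wuoj,elyh] add [hmrdp,mlsy] -> 6 lines: dem yqmme rbwtd hmrdp mlsy gop
Hunk 3: at line 1 remove [rbwtd,hmrdp] add [bixju,erwy,vhux] -> 7 lines: dem yqmme bixju erwy vhux mlsy gop
Hunk 4: at line 3 remove [erwy] add [zua,wteqj] -> 8 lines: dem yqmme bixju zua wteqj vhux mlsy gop
Final line count: 8

Answer: 8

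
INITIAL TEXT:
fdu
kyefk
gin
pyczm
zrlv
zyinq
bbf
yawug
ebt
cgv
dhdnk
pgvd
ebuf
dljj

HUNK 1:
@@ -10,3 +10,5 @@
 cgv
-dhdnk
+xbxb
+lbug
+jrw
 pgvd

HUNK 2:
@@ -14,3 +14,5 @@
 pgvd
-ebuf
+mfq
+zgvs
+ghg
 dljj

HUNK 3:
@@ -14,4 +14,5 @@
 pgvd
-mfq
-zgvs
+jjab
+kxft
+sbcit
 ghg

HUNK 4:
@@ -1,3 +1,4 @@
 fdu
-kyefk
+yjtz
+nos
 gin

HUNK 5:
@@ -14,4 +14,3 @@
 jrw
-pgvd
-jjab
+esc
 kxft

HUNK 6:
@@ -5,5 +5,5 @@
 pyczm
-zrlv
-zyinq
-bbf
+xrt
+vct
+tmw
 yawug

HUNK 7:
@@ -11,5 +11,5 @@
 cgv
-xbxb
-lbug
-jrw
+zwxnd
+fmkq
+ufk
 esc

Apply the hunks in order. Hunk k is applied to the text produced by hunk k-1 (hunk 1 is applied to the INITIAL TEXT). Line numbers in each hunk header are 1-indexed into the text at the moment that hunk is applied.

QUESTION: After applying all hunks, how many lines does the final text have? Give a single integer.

Answer: 19

Derivation:
Hunk 1: at line 10 remove [dhdnk] add [xbxb,lbug,jrw] -> 16 lines: fdu kyefk gin pyczm zrlv zyinq bbf yawug ebt cgv xbxb lbug jrw pgvd ebuf dljj
Hunk 2: at line 14 remove [ebuf] add [mfq,zgvs,ghg] -> 18 lines: fdu kyefk gin pyczm zrlv zyinq bbf yawug ebt cgv xbxb lbug jrw pgvd mfq zgvs ghg dljj
Hunk 3: at line 14 remove [mfq,zgvs] add [jjab,kxft,sbcit] -> 19 lines: fdu kyefk gin pyczm zrlv zyinq bbf yawug ebt cgv xbxb lbug jrw pgvd jjab kxft sbcit ghg dljj
Hunk 4: at line 1 remove [kyefk] add [yjtz,nos] -> 20 lines: fdu yjtz nos gin pyczm zrlv zyinq bbf yawug ebt cgv xbxb lbug jrw pgvd jjab kxft sbcit ghg dljj
Hunk 5: at line 14 remove [pgvd,jjab] add [esc] -> 19 lines: fdu yjtz nos gin pyczm zrlv zyinq bbf yawug ebt cgv xbxb lbug jrw esc kxft sbcit ghg dljj
Hunk 6: at line 5 remove [zrlv,zyinq,bbf] add [xrt,vct,tmw] -> 19 lines: fdu yjtz nos gin pyczm xrt vct tmw yawug ebt cgv xbxb lbug jrw esc kxft sbcit ghg dljj
Hunk 7: at line 11 remove [xbxb,lbug,jrw] add [zwxnd,fmkq,ufk] -> 19 lines: fdu yjtz nos gin pyczm xrt vct tmw yawug ebt cgv zwxnd fmkq ufk esc kxft sbcit ghg dljj
Final line count: 19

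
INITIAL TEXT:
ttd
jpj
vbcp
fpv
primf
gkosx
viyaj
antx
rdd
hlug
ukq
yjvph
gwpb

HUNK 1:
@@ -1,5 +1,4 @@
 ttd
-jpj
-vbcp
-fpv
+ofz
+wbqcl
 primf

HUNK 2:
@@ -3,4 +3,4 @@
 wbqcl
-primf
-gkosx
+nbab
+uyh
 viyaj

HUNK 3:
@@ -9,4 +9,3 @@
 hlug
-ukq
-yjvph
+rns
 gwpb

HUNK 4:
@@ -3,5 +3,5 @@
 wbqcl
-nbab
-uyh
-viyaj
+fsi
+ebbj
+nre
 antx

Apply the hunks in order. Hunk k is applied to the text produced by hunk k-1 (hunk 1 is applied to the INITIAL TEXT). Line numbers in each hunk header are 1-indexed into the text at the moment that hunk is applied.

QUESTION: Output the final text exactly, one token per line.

Answer: ttd
ofz
wbqcl
fsi
ebbj
nre
antx
rdd
hlug
rns
gwpb

Derivation:
Hunk 1: at line 1 remove [jpj,vbcp,fpv] add [ofz,wbqcl] -> 12 lines: ttd ofz wbqcl primf gkosx viyaj antx rdd hlug ukq yjvph gwpb
Hunk 2: at line 3 remove [primf,gkosx] add [nbab,uyh] -> 12 lines: ttd ofz wbqcl nbab uyh viyaj antx rdd hlug ukq yjvph gwpb
Hunk 3: at line 9 remove [ukq,yjvph] add [rns] -> 11 lines: ttd ofz wbqcl nbab uyh viyaj antx rdd hlug rns gwpb
Hunk 4: at line 3 remove [nbab,uyh,viyaj] add [fsi,ebbj,nre] -> 11 lines: ttd ofz wbqcl fsi ebbj nre antx rdd hlug rns gwpb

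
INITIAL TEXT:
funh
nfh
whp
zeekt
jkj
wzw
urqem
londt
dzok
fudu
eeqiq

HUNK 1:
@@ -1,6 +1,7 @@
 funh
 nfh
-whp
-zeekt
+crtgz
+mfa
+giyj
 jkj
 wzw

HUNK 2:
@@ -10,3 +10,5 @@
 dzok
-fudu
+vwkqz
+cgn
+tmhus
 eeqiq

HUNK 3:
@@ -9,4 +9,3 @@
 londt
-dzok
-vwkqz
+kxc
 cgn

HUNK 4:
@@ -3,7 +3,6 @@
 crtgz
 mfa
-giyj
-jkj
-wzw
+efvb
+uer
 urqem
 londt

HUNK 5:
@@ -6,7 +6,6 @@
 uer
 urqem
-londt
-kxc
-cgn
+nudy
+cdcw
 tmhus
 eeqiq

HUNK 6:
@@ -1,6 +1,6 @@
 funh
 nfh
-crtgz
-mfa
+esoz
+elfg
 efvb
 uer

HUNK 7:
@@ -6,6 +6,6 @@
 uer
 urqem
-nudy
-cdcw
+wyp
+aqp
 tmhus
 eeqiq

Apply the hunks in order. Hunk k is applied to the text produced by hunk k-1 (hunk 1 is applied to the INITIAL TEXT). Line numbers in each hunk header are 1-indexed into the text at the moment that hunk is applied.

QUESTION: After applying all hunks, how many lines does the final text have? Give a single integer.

Answer: 11

Derivation:
Hunk 1: at line 1 remove [whp,zeekt] add [crtgz,mfa,giyj] -> 12 lines: funh nfh crtgz mfa giyj jkj wzw urqem londt dzok fudu eeqiq
Hunk 2: at line 10 remove [fudu] add [vwkqz,cgn,tmhus] -> 14 lines: funh nfh crtgz mfa giyj jkj wzw urqem londt dzok vwkqz cgn tmhus eeqiq
Hunk 3: at line 9 remove [dzok,vwkqz] add [kxc] -> 13 lines: funh nfh crtgz mfa giyj jkj wzw urqem londt kxc cgn tmhus eeqiq
Hunk 4: at line 3 remove [giyj,jkj,wzw] add [efvb,uer] -> 12 lines: funh nfh crtgz mfa efvb uer urqem londt kxc cgn tmhus eeqiq
Hunk 5: at line 6 remove [londt,kxc,cgn] add [nudy,cdcw] -> 11 lines: funh nfh crtgz mfa efvb uer urqem nudy cdcw tmhus eeqiq
Hunk 6: at line 1 remove [crtgz,mfa] add [esoz,elfg] -> 11 lines: funh nfh esoz elfg efvb uer urqem nudy cdcw tmhus eeqiq
Hunk 7: at line 6 remove [nudy,cdcw] add [wyp,aqp] -> 11 lines: funh nfh esoz elfg efvb uer urqem wyp aqp tmhus eeqiq
Final line count: 11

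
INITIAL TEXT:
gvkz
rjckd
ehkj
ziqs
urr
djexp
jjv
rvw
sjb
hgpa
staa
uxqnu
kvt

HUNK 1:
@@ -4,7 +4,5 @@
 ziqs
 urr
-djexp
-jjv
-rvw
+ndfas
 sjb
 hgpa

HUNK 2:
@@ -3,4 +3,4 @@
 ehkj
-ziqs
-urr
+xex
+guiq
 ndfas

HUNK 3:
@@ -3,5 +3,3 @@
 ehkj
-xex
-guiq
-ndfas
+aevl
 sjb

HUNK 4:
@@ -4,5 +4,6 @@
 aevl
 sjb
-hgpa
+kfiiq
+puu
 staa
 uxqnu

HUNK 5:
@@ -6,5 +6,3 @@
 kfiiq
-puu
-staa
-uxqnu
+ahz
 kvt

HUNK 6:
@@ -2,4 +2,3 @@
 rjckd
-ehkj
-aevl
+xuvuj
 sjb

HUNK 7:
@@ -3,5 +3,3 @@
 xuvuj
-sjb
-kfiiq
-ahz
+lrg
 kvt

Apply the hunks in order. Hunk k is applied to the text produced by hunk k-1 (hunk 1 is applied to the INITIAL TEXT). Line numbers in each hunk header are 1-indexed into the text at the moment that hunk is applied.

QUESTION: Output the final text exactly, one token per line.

Answer: gvkz
rjckd
xuvuj
lrg
kvt

Derivation:
Hunk 1: at line 4 remove [djexp,jjv,rvw] add [ndfas] -> 11 lines: gvkz rjckd ehkj ziqs urr ndfas sjb hgpa staa uxqnu kvt
Hunk 2: at line 3 remove [ziqs,urr] add [xex,guiq] -> 11 lines: gvkz rjckd ehkj xex guiq ndfas sjb hgpa staa uxqnu kvt
Hunk 3: at line 3 remove [xex,guiq,ndfas] add [aevl] -> 9 lines: gvkz rjckd ehkj aevl sjb hgpa staa uxqnu kvt
Hunk 4: at line 4 remove [hgpa] add [kfiiq,puu] -> 10 lines: gvkz rjckd ehkj aevl sjb kfiiq puu staa uxqnu kvt
Hunk 5: at line 6 remove [puu,staa,uxqnu] add [ahz] -> 8 lines: gvkz rjckd ehkj aevl sjb kfiiq ahz kvt
Hunk 6: at line 2 remove [ehkj,aevl] add [xuvuj] -> 7 lines: gvkz rjckd xuvuj sjb kfiiq ahz kvt
Hunk 7: at line 3 remove [sjb,kfiiq,ahz] add [lrg] -> 5 lines: gvkz rjckd xuvuj lrg kvt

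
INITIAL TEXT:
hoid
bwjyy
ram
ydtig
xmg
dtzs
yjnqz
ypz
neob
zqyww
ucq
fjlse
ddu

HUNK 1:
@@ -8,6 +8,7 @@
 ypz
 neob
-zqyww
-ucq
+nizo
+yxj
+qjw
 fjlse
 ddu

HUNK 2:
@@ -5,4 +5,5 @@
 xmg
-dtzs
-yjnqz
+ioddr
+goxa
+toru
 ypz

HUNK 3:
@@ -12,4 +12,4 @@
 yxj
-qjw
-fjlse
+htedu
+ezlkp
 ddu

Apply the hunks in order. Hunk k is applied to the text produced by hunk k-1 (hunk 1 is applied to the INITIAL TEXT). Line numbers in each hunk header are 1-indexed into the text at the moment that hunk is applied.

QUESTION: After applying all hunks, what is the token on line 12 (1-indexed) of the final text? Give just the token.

Hunk 1: at line 8 remove [zqyww,ucq] add [nizo,yxj,qjw] -> 14 lines: hoid bwjyy ram ydtig xmg dtzs yjnqz ypz neob nizo yxj qjw fjlse ddu
Hunk 2: at line 5 remove [dtzs,yjnqz] add [ioddr,goxa,toru] -> 15 lines: hoid bwjyy ram ydtig xmg ioddr goxa toru ypz neob nizo yxj qjw fjlse ddu
Hunk 3: at line 12 remove [qjw,fjlse] add [htedu,ezlkp] -> 15 lines: hoid bwjyy ram ydtig xmg ioddr goxa toru ypz neob nizo yxj htedu ezlkp ddu
Final line 12: yxj

Answer: yxj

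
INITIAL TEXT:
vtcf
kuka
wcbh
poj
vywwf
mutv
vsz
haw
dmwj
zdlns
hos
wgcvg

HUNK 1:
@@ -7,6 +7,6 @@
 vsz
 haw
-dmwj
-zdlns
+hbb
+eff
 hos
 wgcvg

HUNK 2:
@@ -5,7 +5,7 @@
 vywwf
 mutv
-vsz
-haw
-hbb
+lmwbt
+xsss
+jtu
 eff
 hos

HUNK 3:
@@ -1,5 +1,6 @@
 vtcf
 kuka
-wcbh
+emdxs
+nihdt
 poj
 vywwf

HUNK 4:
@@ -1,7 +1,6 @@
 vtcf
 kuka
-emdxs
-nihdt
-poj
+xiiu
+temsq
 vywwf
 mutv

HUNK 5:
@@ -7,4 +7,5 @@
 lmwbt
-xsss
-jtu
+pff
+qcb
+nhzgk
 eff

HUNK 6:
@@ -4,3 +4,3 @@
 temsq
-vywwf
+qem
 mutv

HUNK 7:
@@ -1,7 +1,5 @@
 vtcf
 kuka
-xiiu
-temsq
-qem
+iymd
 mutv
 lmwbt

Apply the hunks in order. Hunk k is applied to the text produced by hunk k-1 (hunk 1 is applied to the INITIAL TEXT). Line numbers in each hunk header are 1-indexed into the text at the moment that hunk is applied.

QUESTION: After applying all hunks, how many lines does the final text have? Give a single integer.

Hunk 1: at line 7 remove [dmwj,zdlns] add [hbb,eff] -> 12 lines: vtcf kuka wcbh poj vywwf mutv vsz haw hbb eff hos wgcvg
Hunk 2: at line 5 remove [vsz,haw,hbb] add [lmwbt,xsss,jtu] -> 12 lines: vtcf kuka wcbh poj vywwf mutv lmwbt xsss jtu eff hos wgcvg
Hunk 3: at line 1 remove [wcbh] add [emdxs,nihdt] -> 13 lines: vtcf kuka emdxs nihdt poj vywwf mutv lmwbt xsss jtu eff hos wgcvg
Hunk 4: at line 1 remove [emdxs,nihdt,poj] add [xiiu,temsq] -> 12 lines: vtcf kuka xiiu temsq vywwf mutv lmwbt xsss jtu eff hos wgcvg
Hunk 5: at line 7 remove [xsss,jtu] add [pff,qcb,nhzgk] -> 13 lines: vtcf kuka xiiu temsq vywwf mutv lmwbt pff qcb nhzgk eff hos wgcvg
Hunk 6: at line 4 remove [vywwf] add [qem] -> 13 lines: vtcf kuka xiiu temsq qem mutv lmwbt pff qcb nhzgk eff hos wgcvg
Hunk 7: at line 1 remove [xiiu,temsq,qem] add [iymd] -> 11 lines: vtcf kuka iymd mutv lmwbt pff qcb nhzgk eff hos wgcvg
Final line count: 11

Answer: 11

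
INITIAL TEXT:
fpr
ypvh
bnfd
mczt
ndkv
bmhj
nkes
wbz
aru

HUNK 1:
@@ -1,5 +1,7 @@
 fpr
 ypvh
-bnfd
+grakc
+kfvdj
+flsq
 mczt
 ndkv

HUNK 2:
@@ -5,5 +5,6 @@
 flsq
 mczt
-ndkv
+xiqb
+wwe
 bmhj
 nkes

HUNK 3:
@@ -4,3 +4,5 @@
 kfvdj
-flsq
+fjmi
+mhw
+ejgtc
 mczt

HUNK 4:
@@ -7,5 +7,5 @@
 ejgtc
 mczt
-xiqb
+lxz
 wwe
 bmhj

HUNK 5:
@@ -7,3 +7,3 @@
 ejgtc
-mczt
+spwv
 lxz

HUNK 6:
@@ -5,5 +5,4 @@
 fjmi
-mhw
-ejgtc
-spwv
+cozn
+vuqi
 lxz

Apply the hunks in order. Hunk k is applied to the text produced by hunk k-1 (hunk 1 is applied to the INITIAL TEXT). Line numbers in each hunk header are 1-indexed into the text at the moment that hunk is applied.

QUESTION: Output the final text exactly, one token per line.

Answer: fpr
ypvh
grakc
kfvdj
fjmi
cozn
vuqi
lxz
wwe
bmhj
nkes
wbz
aru

Derivation:
Hunk 1: at line 1 remove [bnfd] add [grakc,kfvdj,flsq] -> 11 lines: fpr ypvh grakc kfvdj flsq mczt ndkv bmhj nkes wbz aru
Hunk 2: at line 5 remove [ndkv] add [xiqb,wwe] -> 12 lines: fpr ypvh grakc kfvdj flsq mczt xiqb wwe bmhj nkes wbz aru
Hunk 3: at line 4 remove [flsq] add [fjmi,mhw,ejgtc] -> 14 lines: fpr ypvh grakc kfvdj fjmi mhw ejgtc mczt xiqb wwe bmhj nkes wbz aru
Hunk 4: at line 7 remove [xiqb] add [lxz] -> 14 lines: fpr ypvh grakc kfvdj fjmi mhw ejgtc mczt lxz wwe bmhj nkes wbz aru
Hunk 5: at line 7 remove [mczt] add [spwv] -> 14 lines: fpr ypvh grakc kfvdj fjmi mhw ejgtc spwv lxz wwe bmhj nkes wbz aru
Hunk 6: at line 5 remove [mhw,ejgtc,spwv] add [cozn,vuqi] -> 13 lines: fpr ypvh grakc kfvdj fjmi cozn vuqi lxz wwe bmhj nkes wbz aru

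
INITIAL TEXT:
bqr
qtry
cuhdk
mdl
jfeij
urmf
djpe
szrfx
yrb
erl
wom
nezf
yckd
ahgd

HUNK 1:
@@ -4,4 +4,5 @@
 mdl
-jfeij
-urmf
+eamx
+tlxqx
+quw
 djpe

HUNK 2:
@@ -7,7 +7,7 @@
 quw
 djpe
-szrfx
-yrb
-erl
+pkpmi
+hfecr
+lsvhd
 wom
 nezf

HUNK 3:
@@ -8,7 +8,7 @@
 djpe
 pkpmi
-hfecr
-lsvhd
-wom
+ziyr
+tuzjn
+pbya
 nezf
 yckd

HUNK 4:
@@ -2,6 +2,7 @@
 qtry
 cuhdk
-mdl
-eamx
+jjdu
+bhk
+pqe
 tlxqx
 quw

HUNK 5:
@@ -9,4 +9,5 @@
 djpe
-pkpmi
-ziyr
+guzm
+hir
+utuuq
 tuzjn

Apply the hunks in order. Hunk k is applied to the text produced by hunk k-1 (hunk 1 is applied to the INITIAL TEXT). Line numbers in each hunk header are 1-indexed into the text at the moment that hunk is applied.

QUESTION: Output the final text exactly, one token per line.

Answer: bqr
qtry
cuhdk
jjdu
bhk
pqe
tlxqx
quw
djpe
guzm
hir
utuuq
tuzjn
pbya
nezf
yckd
ahgd

Derivation:
Hunk 1: at line 4 remove [jfeij,urmf] add [eamx,tlxqx,quw] -> 15 lines: bqr qtry cuhdk mdl eamx tlxqx quw djpe szrfx yrb erl wom nezf yckd ahgd
Hunk 2: at line 7 remove [szrfx,yrb,erl] add [pkpmi,hfecr,lsvhd] -> 15 lines: bqr qtry cuhdk mdl eamx tlxqx quw djpe pkpmi hfecr lsvhd wom nezf yckd ahgd
Hunk 3: at line 8 remove [hfecr,lsvhd,wom] add [ziyr,tuzjn,pbya] -> 15 lines: bqr qtry cuhdk mdl eamx tlxqx quw djpe pkpmi ziyr tuzjn pbya nezf yckd ahgd
Hunk 4: at line 2 remove [mdl,eamx] add [jjdu,bhk,pqe] -> 16 lines: bqr qtry cuhdk jjdu bhk pqe tlxqx quw djpe pkpmi ziyr tuzjn pbya nezf yckd ahgd
Hunk 5: at line 9 remove [pkpmi,ziyr] add [guzm,hir,utuuq] -> 17 lines: bqr qtry cuhdk jjdu bhk pqe tlxqx quw djpe guzm hir utuuq tuzjn pbya nezf yckd ahgd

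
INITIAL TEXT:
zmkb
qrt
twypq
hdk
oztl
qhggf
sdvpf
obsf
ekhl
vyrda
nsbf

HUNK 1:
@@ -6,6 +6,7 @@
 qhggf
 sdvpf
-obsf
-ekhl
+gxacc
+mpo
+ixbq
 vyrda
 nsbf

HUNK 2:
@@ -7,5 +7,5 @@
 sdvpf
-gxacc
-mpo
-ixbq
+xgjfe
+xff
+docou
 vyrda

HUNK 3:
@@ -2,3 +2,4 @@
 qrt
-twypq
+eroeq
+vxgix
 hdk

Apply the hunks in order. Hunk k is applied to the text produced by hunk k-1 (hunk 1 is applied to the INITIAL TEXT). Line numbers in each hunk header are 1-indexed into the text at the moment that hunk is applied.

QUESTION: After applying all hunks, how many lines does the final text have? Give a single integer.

Hunk 1: at line 6 remove [obsf,ekhl] add [gxacc,mpo,ixbq] -> 12 lines: zmkb qrt twypq hdk oztl qhggf sdvpf gxacc mpo ixbq vyrda nsbf
Hunk 2: at line 7 remove [gxacc,mpo,ixbq] add [xgjfe,xff,docou] -> 12 lines: zmkb qrt twypq hdk oztl qhggf sdvpf xgjfe xff docou vyrda nsbf
Hunk 3: at line 2 remove [twypq] add [eroeq,vxgix] -> 13 lines: zmkb qrt eroeq vxgix hdk oztl qhggf sdvpf xgjfe xff docou vyrda nsbf
Final line count: 13

Answer: 13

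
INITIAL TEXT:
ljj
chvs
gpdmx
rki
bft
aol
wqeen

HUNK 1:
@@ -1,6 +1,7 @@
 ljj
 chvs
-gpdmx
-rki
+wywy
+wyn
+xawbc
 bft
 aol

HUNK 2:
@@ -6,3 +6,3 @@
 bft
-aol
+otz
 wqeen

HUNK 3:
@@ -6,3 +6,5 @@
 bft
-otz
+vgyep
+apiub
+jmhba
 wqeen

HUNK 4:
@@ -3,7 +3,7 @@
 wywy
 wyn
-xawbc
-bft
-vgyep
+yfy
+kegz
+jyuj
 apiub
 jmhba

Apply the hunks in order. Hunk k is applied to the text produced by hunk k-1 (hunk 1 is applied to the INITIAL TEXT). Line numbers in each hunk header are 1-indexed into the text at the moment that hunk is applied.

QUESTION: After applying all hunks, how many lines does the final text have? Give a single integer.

Answer: 10

Derivation:
Hunk 1: at line 1 remove [gpdmx,rki] add [wywy,wyn,xawbc] -> 8 lines: ljj chvs wywy wyn xawbc bft aol wqeen
Hunk 2: at line 6 remove [aol] add [otz] -> 8 lines: ljj chvs wywy wyn xawbc bft otz wqeen
Hunk 3: at line 6 remove [otz] add [vgyep,apiub,jmhba] -> 10 lines: ljj chvs wywy wyn xawbc bft vgyep apiub jmhba wqeen
Hunk 4: at line 3 remove [xawbc,bft,vgyep] add [yfy,kegz,jyuj] -> 10 lines: ljj chvs wywy wyn yfy kegz jyuj apiub jmhba wqeen
Final line count: 10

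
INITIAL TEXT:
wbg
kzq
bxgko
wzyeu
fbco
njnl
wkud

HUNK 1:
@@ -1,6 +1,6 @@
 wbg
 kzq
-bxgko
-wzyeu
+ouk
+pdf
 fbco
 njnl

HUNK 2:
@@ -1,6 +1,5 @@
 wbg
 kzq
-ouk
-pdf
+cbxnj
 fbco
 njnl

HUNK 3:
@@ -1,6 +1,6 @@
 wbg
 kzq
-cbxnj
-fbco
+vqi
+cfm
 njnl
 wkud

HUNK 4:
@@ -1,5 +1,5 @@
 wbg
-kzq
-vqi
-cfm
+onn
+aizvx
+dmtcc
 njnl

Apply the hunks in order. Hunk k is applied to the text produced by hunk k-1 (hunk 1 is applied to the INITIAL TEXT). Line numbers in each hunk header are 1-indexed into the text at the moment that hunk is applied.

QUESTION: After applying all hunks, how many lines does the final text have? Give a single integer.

Answer: 6

Derivation:
Hunk 1: at line 1 remove [bxgko,wzyeu] add [ouk,pdf] -> 7 lines: wbg kzq ouk pdf fbco njnl wkud
Hunk 2: at line 1 remove [ouk,pdf] add [cbxnj] -> 6 lines: wbg kzq cbxnj fbco njnl wkud
Hunk 3: at line 1 remove [cbxnj,fbco] add [vqi,cfm] -> 6 lines: wbg kzq vqi cfm njnl wkud
Hunk 4: at line 1 remove [kzq,vqi,cfm] add [onn,aizvx,dmtcc] -> 6 lines: wbg onn aizvx dmtcc njnl wkud
Final line count: 6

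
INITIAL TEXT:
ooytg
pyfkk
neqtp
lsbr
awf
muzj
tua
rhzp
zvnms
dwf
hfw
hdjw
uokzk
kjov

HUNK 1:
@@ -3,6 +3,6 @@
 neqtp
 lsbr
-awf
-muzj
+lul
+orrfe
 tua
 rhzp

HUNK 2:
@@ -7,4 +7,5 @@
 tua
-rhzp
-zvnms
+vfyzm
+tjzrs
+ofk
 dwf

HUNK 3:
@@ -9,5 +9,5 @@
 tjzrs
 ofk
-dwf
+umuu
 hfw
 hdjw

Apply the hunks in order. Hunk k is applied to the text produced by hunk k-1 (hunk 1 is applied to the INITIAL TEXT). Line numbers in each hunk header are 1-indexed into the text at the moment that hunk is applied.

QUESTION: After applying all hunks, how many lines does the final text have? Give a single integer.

Hunk 1: at line 3 remove [awf,muzj] add [lul,orrfe] -> 14 lines: ooytg pyfkk neqtp lsbr lul orrfe tua rhzp zvnms dwf hfw hdjw uokzk kjov
Hunk 2: at line 7 remove [rhzp,zvnms] add [vfyzm,tjzrs,ofk] -> 15 lines: ooytg pyfkk neqtp lsbr lul orrfe tua vfyzm tjzrs ofk dwf hfw hdjw uokzk kjov
Hunk 3: at line 9 remove [dwf] add [umuu] -> 15 lines: ooytg pyfkk neqtp lsbr lul orrfe tua vfyzm tjzrs ofk umuu hfw hdjw uokzk kjov
Final line count: 15

Answer: 15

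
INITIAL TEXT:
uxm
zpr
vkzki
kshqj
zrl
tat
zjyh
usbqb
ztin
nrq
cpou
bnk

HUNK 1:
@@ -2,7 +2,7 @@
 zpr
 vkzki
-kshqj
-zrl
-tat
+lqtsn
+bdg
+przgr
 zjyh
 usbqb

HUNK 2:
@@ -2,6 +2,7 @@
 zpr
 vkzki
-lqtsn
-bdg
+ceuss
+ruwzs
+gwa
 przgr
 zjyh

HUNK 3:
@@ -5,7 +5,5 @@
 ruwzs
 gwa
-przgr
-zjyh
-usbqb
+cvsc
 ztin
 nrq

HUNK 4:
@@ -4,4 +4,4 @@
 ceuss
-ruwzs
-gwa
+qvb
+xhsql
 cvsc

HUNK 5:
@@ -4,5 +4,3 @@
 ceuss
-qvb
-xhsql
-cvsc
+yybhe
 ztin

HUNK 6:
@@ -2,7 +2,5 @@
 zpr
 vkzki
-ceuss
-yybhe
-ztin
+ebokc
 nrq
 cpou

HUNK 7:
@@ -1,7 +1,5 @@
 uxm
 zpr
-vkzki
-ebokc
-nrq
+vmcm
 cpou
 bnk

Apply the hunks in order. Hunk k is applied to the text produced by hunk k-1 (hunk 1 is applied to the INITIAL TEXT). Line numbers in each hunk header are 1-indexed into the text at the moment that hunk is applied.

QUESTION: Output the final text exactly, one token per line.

Hunk 1: at line 2 remove [kshqj,zrl,tat] add [lqtsn,bdg,przgr] -> 12 lines: uxm zpr vkzki lqtsn bdg przgr zjyh usbqb ztin nrq cpou bnk
Hunk 2: at line 2 remove [lqtsn,bdg] add [ceuss,ruwzs,gwa] -> 13 lines: uxm zpr vkzki ceuss ruwzs gwa przgr zjyh usbqb ztin nrq cpou bnk
Hunk 3: at line 5 remove [przgr,zjyh,usbqb] add [cvsc] -> 11 lines: uxm zpr vkzki ceuss ruwzs gwa cvsc ztin nrq cpou bnk
Hunk 4: at line 4 remove [ruwzs,gwa] add [qvb,xhsql] -> 11 lines: uxm zpr vkzki ceuss qvb xhsql cvsc ztin nrq cpou bnk
Hunk 5: at line 4 remove [qvb,xhsql,cvsc] add [yybhe] -> 9 lines: uxm zpr vkzki ceuss yybhe ztin nrq cpou bnk
Hunk 6: at line 2 remove [ceuss,yybhe,ztin] add [ebokc] -> 7 lines: uxm zpr vkzki ebokc nrq cpou bnk
Hunk 7: at line 1 remove [vkzki,ebokc,nrq] add [vmcm] -> 5 lines: uxm zpr vmcm cpou bnk

Answer: uxm
zpr
vmcm
cpou
bnk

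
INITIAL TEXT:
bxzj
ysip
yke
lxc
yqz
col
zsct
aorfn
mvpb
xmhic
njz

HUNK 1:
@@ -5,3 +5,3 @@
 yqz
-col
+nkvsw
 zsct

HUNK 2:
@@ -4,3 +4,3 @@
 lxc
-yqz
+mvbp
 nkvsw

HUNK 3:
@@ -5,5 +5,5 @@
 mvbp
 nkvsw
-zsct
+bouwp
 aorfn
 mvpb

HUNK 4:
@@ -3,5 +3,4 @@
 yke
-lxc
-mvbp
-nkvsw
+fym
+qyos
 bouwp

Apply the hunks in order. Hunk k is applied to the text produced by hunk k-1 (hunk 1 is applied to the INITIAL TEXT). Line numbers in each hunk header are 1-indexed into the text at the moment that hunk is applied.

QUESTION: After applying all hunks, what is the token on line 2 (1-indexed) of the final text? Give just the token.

Answer: ysip

Derivation:
Hunk 1: at line 5 remove [col] add [nkvsw] -> 11 lines: bxzj ysip yke lxc yqz nkvsw zsct aorfn mvpb xmhic njz
Hunk 2: at line 4 remove [yqz] add [mvbp] -> 11 lines: bxzj ysip yke lxc mvbp nkvsw zsct aorfn mvpb xmhic njz
Hunk 3: at line 5 remove [zsct] add [bouwp] -> 11 lines: bxzj ysip yke lxc mvbp nkvsw bouwp aorfn mvpb xmhic njz
Hunk 4: at line 3 remove [lxc,mvbp,nkvsw] add [fym,qyos] -> 10 lines: bxzj ysip yke fym qyos bouwp aorfn mvpb xmhic njz
Final line 2: ysip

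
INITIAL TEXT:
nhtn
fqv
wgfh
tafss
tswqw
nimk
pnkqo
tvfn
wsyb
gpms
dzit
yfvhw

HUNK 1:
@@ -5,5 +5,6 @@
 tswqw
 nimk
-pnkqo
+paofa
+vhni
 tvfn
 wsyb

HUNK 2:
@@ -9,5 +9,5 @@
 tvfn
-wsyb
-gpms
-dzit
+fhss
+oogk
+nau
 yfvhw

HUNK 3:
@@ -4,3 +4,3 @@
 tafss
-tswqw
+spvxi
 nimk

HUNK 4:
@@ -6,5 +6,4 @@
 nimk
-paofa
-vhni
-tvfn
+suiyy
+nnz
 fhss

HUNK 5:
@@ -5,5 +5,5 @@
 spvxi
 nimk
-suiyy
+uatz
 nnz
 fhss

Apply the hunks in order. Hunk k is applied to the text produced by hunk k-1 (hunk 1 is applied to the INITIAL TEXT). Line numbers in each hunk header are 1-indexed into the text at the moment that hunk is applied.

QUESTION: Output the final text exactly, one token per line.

Hunk 1: at line 5 remove [pnkqo] add [paofa,vhni] -> 13 lines: nhtn fqv wgfh tafss tswqw nimk paofa vhni tvfn wsyb gpms dzit yfvhw
Hunk 2: at line 9 remove [wsyb,gpms,dzit] add [fhss,oogk,nau] -> 13 lines: nhtn fqv wgfh tafss tswqw nimk paofa vhni tvfn fhss oogk nau yfvhw
Hunk 3: at line 4 remove [tswqw] add [spvxi] -> 13 lines: nhtn fqv wgfh tafss spvxi nimk paofa vhni tvfn fhss oogk nau yfvhw
Hunk 4: at line 6 remove [paofa,vhni,tvfn] add [suiyy,nnz] -> 12 lines: nhtn fqv wgfh tafss spvxi nimk suiyy nnz fhss oogk nau yfvhw
Hunk 5: at line 5 remove [suiyy] add [uatz] -> 12 lines: nhtn fqv wgfh tafss spvxi nimk uatz nnz fhss oogk nau yfvhw

Answer: nhtn
fqv
wgfh
tafss
spvxi
nimk
uatz
nnz
fhss
oogk
nau
yfvhw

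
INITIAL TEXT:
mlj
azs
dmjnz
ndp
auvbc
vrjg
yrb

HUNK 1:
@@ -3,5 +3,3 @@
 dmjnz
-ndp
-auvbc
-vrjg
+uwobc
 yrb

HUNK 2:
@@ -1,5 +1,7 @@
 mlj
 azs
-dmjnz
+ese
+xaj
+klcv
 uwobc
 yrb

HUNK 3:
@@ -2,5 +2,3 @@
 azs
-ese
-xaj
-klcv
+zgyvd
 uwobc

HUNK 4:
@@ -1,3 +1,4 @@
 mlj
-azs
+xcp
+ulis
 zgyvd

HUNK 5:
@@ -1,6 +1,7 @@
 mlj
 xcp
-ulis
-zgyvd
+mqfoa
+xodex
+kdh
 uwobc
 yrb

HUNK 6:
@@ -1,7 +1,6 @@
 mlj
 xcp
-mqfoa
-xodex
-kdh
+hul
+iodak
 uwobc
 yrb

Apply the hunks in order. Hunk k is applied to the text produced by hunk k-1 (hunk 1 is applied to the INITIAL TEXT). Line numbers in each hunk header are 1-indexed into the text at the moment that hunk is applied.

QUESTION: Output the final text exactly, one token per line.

Hunk 1: at line 3 remove [ndp,auvbc,vrjg] add [uwobc] -> 5 lines: mlj azs dmjnz uwobc yrb
Hunk 2: at line 1 remove [dmjnz] add [ese,xaj,klcv] -> 7 lines: mlj azs ese xaj klcv uwobc yrb
Hunk 3: at line 2 remove [ese,xaj,klcv] add [zgyvd] -> 5 lines: mlj azs zgyvd uwobc yrb
Hunk 4: at line 1 remove [azs] add [xcp,ulis] -> 6 lines: mlj xcp ulis zgyvd uwobc yrb
Hunk 5: at line 1 remove [ulis,zgyvd] add [mqfoa,xodex,kdh] -> 7 lines: mlj xcp mqfoa xodex kdh uwobc yrb
Hunk 6: at line 1 remove [mqfoa,xodex,kdh] add [hul,iodak] -> 6 lines: mlj xcp hul iodak uwobc yrb

Answer: mlj
xcp
hul
iodak
uwobc
yrb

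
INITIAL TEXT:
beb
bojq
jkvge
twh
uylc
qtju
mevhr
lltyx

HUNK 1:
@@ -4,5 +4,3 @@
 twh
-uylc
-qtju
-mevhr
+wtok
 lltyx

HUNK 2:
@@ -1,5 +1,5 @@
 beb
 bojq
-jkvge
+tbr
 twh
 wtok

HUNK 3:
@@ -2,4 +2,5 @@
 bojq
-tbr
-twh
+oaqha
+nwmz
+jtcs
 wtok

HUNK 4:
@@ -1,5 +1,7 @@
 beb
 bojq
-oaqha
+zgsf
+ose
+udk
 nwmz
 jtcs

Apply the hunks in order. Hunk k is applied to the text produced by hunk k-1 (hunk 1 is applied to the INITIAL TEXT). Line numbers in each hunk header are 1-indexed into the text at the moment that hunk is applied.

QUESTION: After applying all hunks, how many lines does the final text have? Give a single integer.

Hunk 1: at line 4 remove [uylc,qtju,mevhr] add [wtok] -> 6 lines: beb bojq jkvge twh wtok lltyx
Hunk 2: at line 1 remove [jkvge] add [tbr] -> 6 lines: beb bojq tbr twh wtok lltyx
Hunk 3: at line 2 remove [tbr,twh] add [oaqha,nwmz,jtcs] -> 7 lines: beb bojq oaqha nwmz jtcs wtok lltyx
Hunk 4: at line 1 remove [oaqha] add [zgsf,ose,udk] -> 9 lines: beb bojq zgsf ose udk nwmz jtcs wtok lltyx
Final line count: 9

Answer: 9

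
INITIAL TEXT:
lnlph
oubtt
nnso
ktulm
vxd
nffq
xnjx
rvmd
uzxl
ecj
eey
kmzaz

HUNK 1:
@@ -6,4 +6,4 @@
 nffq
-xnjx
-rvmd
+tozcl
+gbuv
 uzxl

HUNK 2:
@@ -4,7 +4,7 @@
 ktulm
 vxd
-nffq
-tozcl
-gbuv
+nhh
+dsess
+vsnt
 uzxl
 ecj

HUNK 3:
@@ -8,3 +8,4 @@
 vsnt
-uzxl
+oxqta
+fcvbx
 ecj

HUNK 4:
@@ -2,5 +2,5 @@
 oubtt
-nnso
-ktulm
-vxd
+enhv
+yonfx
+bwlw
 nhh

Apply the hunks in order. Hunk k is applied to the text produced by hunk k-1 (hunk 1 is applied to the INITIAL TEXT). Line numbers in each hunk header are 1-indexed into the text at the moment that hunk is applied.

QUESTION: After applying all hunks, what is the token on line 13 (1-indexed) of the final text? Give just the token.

Hunk 1: at line 6 remove [xnjx,rvmd] add [tozcl,gbuv] -> 12 lines: lnlph oubtt nnso ktulm vxd nffq tozcl gbuv uzxl ecj eey kmzaz
Hunk 2: at line 4 remove [nffq,tozcl,gbuv] add [nhh,dsess,vsnt] -> 12 lines: lnlph oubtt nnso ktulm vxd nhh dsess vsnt uzxl ecj eey kmzaz
Hunk 3: at line 8 remove [uzxl] add [oxqta,fcvbx] -> 13 lines: lnlph oubtt nnso ktulm vxd nhh dsess vsnt oxqta fcvbx ecj eey kmzaz
Hunk 4: at line 2 remove [nnso,ktulm,vxd] add [enhv,yonfx,bwlw] -> 13 lines: lnlph oubtt enhv yonfx bwlw nhh dsess vsnt oxqta fcvbx ecj eey kmzaz
Final line 13: kmzaz

Answer: kmzaz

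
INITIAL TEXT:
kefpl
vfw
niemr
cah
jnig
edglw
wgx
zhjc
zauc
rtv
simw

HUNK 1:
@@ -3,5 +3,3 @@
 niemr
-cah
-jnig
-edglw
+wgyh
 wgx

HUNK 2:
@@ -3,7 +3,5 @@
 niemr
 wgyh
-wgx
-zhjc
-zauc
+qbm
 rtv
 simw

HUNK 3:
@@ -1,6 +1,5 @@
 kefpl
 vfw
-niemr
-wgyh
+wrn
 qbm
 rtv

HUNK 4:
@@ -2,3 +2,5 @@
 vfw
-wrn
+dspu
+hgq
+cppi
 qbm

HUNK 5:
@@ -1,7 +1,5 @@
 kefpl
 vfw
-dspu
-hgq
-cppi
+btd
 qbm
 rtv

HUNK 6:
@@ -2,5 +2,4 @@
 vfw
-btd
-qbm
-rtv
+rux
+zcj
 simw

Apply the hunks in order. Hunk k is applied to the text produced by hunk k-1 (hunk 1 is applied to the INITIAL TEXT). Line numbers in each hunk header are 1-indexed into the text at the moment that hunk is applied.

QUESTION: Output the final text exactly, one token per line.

Answer: kefpl
vfw
rux
zcj
simw

Derivation:
Hunk 1: at line 3 remove [cah,jnig,edglw] add [wgyh] -> 9 lines: kefpl vfw niemr wgyh wgx zhjc zauc rtv simw
Hunk 2: at line 3 remove [wgx,zhjc,zauc] add [qbm] -> 7 lines: kefpl vfw niemr wgyh qbm rtv simw
Hunk 3: at line 1 remove [niemr,wgyh] add [wrn] -> 6 lines: kefpl vfw wrn qbm rtv simw
Hunk 4: at line 2 remove [wrn] add [dspu,hgq,cppi] -> 8 lines: kefpl vfw dspu hgq cppi qbm rtv simw
Hunk 5: at line 1 remove [dspu,hgq,cppi] add [btd] -> 6 lines: kefpl vfw btd qbm rtv simw
Hunk 6: at line 2 remove [btd,qbm,rtv] add [rux,zcj] -> 5 lines: kefpl vfw rux zcj simw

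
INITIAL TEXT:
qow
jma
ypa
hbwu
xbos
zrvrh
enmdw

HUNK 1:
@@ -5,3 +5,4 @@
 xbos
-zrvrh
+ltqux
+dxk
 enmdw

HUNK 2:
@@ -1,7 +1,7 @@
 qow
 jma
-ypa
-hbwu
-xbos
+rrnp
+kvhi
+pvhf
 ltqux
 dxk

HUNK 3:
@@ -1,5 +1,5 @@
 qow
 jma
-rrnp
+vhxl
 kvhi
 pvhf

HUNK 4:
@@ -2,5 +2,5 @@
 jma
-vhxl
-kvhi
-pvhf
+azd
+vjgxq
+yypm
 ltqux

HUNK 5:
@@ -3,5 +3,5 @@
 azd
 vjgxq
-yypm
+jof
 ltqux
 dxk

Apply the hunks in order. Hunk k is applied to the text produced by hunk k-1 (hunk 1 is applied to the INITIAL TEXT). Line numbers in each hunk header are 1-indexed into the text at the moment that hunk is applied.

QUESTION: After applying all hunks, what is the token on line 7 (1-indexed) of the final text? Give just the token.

Hunk 1: at line 5 remove [zrvrh] add [ltqux,dxk] -> 8 lines: qow jma ypa hbwu xbos ltqux dxk enmdw
Hunk 2: at line 1 remove [ypa,hbwu,xbos] add [rrnp,kvhi,pvhf] -> 8 lines: qow jma rrnp kvhi pvhf ltqux dxk enmdw
Hunk 3: at line 1 remove [rrnp] add [vhxl] -> 8 lines: qow jma vhxl kvhi pvhf ltqux dxk enmdw
Hunk 4: at line 2 remove [vhxl,kvhi,pvhf] add [azd,vjgxq,yypm] -> 8 lines: qow jma azd vjgxq yypm ltqux dxk enmdw
Hunk 5: at line 3 remove [yypm] add [jof] -> 8 lines: qow jma azd vjgxq jof ltqux dxk enmdw
Final line 7: dxk

Answer: dxk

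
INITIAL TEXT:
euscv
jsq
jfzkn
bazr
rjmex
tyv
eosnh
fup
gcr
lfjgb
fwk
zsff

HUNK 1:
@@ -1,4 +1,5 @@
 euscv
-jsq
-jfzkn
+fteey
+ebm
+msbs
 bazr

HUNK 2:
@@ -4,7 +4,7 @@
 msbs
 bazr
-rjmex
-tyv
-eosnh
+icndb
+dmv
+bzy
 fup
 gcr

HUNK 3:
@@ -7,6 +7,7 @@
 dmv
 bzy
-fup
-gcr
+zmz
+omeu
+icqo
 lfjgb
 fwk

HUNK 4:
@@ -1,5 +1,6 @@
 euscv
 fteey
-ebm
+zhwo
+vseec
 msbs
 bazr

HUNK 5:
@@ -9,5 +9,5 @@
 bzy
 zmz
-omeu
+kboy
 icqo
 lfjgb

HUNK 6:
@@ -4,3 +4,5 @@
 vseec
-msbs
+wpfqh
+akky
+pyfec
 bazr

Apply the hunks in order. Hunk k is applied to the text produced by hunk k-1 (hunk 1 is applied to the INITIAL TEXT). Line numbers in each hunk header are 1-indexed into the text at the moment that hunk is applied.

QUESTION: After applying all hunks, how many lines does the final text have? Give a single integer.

Answer: 17

Derivation:
Hunk 1: at line 1 remove [jsq,jfzkn] add [fteey,ebm,msbs] -> 13 lines: euscv fteey ebm msbs bazr rjmex tyv eosnh fup gcr lfjgb fwk zsff
Hunk 2: at line 4 remove [rjmex,tyv,eosnh] add [icndb,dmv,bzy] -> 13 lines: euscv fteey ebm msbs bazr icndb dmv bzy fup gcr lfjgb fwk zsff
Hunk 3: at line 7 remove [fup,gcr] add [zmz,omeu,icqo] -> 14 lines: euscv fteey ebm msbs bazr icndb dmv bzy zmz omeu icqo lfjgb fwk zsff
Hunk 4: at line 1 remove [ebm] add [zhwo,vseec] -> 15 lines: euscv fteey zhwo vseec msbs bazr icndb dmv bzy zmz omeu icqo lfjgb fwk zsff
Hunk 5: at line 9 remove [omeu] add [kboy] -> 15 lines: euscv fteey zhwo vseec msbs bazr icndb dmv bzy zmz kboy icqo lfjgb fwk zsff
Hunk 6: at line 4 remove [msbs] add [wpfqh,akky,pyfec] -> 17 lines: euscv fteey zhwo vseec wpfqh akky pyfec bazr icndb dmv bzy zmz kboy icqo lfjgb fwk zsff
Final line count: 17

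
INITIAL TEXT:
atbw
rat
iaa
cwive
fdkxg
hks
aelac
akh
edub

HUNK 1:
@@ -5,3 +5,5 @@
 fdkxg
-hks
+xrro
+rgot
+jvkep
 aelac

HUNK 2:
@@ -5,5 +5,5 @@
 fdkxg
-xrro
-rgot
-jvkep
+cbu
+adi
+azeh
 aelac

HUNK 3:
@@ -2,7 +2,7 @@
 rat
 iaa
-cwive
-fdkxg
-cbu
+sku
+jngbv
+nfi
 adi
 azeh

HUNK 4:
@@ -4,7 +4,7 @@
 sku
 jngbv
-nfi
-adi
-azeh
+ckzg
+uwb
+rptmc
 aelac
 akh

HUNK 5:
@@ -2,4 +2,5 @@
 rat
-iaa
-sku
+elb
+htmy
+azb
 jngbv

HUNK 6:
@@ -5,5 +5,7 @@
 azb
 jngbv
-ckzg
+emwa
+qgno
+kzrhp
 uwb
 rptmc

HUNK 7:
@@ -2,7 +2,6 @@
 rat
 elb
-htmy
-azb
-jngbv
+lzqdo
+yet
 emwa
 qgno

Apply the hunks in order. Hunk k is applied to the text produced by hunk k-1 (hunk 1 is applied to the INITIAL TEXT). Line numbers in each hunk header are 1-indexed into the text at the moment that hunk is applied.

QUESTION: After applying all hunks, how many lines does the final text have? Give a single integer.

Answer: 13

Derivation:
Hunk 1: at line 5 remove [hks] add [xrro,rgot,jvkep] -> 11 lines: atbw rat iaa cwive fdkxg xrro rgot jvkep aelac akh edub
Hunk 2: at line 5 remove [xrro,rgot,jvkep] add [cbu,adi,azeh] -> 11 lines: atbw rat iaa cwive fdkxg cbu adi azeh aelac akh edub
Hunk 3: at line 2 remove [cwive,fdkxg,cbu] add [sku,jngbv,nfi] -> 11 lines: atbw rat iaa sku jngbv nfi adi azeh aelac akh edub
Hunk 4: at line 4 remove [nfi,adi,azeh] add [ckzg,uwb,rptmc] -> 11 lines: atbw rat iaa sku jngbv ckzg uwb rptmc aelac akh edub
Hunk 5: at line 2 remove [iaa,sku] add [elb,htmy,azb] -> 12 lines: atbw rat elb htmy azb jngbv ckzg uwb rptmc aelac akh edub
Hunk 6: at line 5 remove [ckzg] add [emwa,qgno,kzrhp] -> 14 lines: atbw rat elb htmy azb jngbv emwa qgno kzrhp uwb rptmc aelac akh edub
Hunk 7: at line 2 remove [htmy,azb,jngbv] add [lzqdo,yet] -> 13 lines: atbw rat elb lzqdo yet emwa qgno kzrhp uwb rptmc aelac akh edub
Final line count: 13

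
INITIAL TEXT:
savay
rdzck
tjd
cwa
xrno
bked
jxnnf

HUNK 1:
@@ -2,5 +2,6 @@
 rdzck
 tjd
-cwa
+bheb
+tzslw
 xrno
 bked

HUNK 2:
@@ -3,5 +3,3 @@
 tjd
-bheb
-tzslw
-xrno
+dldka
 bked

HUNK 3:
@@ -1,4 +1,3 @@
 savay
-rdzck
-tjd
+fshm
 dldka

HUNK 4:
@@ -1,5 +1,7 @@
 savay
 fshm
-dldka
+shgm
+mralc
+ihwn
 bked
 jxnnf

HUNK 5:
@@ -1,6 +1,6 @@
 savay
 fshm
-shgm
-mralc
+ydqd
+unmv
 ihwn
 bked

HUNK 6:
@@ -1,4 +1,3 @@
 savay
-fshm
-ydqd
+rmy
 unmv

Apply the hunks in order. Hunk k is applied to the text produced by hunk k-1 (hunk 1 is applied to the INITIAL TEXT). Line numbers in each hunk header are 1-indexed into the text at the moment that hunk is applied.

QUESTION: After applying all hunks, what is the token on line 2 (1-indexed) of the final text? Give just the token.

Answer: rmy

Derivation:
Hunk 1: at line 2 remove [cwa] add [bheb,tzslw] -> 8 lines: savay rdzck tjd bheb tzslw xrno bked jxnnf
Hunk 2: at line 3 remove [bheb,tzslw,xrno] add [dldka] -> 6 lines: savay rdzck tjd dldka bked jxnnf
Hunk 3: at line 1 remove [rdzck,tjd] add [fshm] -> 5 lines: savay fshm dldka bked jxnnf
Hunk 4: at line 1 remove [dldka] add [shgm,mralc,ihwn] -> 7 lines: savay fshm shgm mralc ihwn bked jxnnf
Hunk 5: at line 1 remove [shgm,mralc] add [ydqd,unmv] -> 7 lines: savay fshm ydqd unmv ihwn bked jxnnf
Hunk 6: at line 1 remove [fshm,ydqd] add [rmy] -> 6 lines: savay rmy unmv ihwn bked jxnnf
Final line 2: rmy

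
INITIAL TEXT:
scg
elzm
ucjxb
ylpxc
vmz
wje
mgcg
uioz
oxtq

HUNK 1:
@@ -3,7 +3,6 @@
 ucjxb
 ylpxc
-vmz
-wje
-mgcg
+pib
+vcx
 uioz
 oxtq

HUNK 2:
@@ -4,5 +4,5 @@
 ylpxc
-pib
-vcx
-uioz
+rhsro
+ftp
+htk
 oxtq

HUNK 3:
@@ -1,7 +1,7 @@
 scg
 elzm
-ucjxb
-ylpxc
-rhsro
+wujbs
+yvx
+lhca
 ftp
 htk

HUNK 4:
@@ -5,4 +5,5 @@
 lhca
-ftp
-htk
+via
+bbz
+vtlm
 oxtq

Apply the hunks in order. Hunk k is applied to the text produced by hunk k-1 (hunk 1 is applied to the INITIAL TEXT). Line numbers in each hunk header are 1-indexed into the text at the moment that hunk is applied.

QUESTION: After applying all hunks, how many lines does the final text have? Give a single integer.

Answer: 9

Derivation:
Hunk 1: at line 3 remove [vmz,wje,mgcg] add [pib,vcx] -> 8 lines: scg elzm ucjxb ylpxc pib vcx uioz oxtq
Hunk 2: at line 4 remove [pib,vcx,uioz] add [rhsro,ftp,htk] -> 8 lines: scg elzm ucjxb ylpxc rhsro ftp htk oxtq
Hunk 3: at line 1 remove [ucjxb,ylpxc,rhsro] add [wujbs,yvx,lhca] -> 8 lines: scg elzm wujbs yvx lhca ftp htk oxtq
Hunk 4: at line 5 remove [ftp,htk] add [via,bbz,vtlm] -> 9 lines: scg elzm wujbs yvx lhca via bbz vtlm oxtq
Final line count: 9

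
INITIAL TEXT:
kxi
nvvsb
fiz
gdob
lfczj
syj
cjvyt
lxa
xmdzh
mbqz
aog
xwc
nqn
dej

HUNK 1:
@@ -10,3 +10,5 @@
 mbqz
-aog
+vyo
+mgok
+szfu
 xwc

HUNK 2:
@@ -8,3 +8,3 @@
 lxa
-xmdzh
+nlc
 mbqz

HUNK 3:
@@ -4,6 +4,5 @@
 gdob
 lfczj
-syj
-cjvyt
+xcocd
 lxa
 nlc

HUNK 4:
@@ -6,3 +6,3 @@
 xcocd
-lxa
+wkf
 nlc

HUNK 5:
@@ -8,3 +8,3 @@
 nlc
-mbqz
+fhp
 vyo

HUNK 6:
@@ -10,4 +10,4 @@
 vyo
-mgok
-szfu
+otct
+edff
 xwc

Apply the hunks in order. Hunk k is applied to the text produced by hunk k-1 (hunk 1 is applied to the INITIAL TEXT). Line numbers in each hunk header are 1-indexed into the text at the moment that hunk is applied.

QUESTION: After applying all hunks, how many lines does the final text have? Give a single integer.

Hunk 1: at line 10 remove [aog] add [vyo,mgok,szfu] -> 16 lines: kxi nvvsb fiz gdob lfczj syj cjvyt lxa xmdzh mbqz vyo mgok szfu xwc nqn dej
Hunk 2: at line 8 remove [xmdzh] add [nlc] -> 16 lines: kxi nvvsb fiz gdob lfczj syj cjvyt lxa nlc mbqz vyo mgok szfu xwc nqn dej
Hunk 3: at line 4 remove [syj,cjvyt] add [xcocd] -> 15 lines: kxi nvvsb fiz gdob lfczj xcocd lxa nlc mbqz vyo mgok szfu xwc nqn dej
Hunk 4: at line 6 remove [lxa] add [wkf] -> 15 lines: kxi nvvsb fiz gdob lfczj xcocd wkf nlc mbqz vyo mgok szfu xwc nqn dej
Hunk 5: at line 8 remove [mbqz] add [fhp] -> 15 lines: kxi nvvsb fiz gdob lfczj xcocd wkf nlc fhp vyo mgok szfu xwc nqn dej
Hunk 6: at line 10 remove [mgok,szfu] add [otct,edff] -> 15 lines: kxi nvvsb fiz gdob lfczj xcocd wkf nlc fhp vyo otct edff xwc nqn dej
Final line count: 15

Answer: 15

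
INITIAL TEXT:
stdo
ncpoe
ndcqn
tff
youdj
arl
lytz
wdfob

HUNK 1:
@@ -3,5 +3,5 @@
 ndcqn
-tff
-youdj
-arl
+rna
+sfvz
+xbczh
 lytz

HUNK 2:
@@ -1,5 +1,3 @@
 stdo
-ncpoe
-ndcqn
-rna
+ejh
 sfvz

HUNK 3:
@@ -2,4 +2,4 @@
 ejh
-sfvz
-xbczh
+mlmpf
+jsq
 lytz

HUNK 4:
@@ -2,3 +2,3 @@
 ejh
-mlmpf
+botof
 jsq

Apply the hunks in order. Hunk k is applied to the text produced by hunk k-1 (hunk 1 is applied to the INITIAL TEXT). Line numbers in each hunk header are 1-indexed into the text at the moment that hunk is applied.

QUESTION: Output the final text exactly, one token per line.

Answer: stdo
ejh
botof
jsq
lytz
wdfob

Derivation:
Hunk 1: at line 3 remove [tff,youdj,arl] add [rna,sfvz,xbczh] -> 8 lines: stdo ncpoe ndcqn rna sfvz xbczh lytz wdfob
Hunk 2: at line 1 remove [ncpoe,ndcqn,rna] add [ejh] -> 6 lines: stdo ejh sfvz xbczh lytz wdfob
Hunk 3: at line 2 remove [sfvz,xbczh] add [mlmpf,jsq] -> 6 lines: stdo ejh mlmpf jsq lytz wdfob
Hunk 4: at line 2 remove [mlmpf] add [botof] -> 6 lines: stdo ejh botof jsq lytz wdfob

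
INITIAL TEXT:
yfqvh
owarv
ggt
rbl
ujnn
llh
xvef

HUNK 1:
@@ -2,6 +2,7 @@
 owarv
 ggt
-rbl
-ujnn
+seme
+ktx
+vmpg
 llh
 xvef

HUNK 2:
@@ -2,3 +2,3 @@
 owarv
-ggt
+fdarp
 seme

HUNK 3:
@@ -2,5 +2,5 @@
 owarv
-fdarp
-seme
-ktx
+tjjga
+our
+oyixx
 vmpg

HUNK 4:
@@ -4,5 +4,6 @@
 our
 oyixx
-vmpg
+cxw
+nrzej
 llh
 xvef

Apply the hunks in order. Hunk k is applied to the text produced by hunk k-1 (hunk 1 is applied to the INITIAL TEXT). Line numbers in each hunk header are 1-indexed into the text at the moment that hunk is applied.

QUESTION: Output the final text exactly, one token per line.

Hunk 1: at line 2 remove [rbl,ujnn] add [seme,ktx,vmpg] -> 8 lines: yfqvh owarv ggt seme ktx vmpg llh xvef
Hunk 2: at line 2 remove [ggt] add [fdarp] -> 8 lines: yfqvh owarv fdarp seme ktx vmpg llh xvef
Hunk 3: at line 2 remove [fdarp,seme,ktx] add [tjjga,our,oyixx] -> 8 lines: yfqvh owarv tjjga our oyixx vmpg llh xvef
Hunk 4: at line 4 remove [vmpg] add [cxw,nrzej] -> 9 lines: yfqvh owarv tjjga our oyixx cxw nrzej llh xvef

Answer: yfqvh
owarv
tjjga
our
oyixx
cxw
nrzej
llh
xvef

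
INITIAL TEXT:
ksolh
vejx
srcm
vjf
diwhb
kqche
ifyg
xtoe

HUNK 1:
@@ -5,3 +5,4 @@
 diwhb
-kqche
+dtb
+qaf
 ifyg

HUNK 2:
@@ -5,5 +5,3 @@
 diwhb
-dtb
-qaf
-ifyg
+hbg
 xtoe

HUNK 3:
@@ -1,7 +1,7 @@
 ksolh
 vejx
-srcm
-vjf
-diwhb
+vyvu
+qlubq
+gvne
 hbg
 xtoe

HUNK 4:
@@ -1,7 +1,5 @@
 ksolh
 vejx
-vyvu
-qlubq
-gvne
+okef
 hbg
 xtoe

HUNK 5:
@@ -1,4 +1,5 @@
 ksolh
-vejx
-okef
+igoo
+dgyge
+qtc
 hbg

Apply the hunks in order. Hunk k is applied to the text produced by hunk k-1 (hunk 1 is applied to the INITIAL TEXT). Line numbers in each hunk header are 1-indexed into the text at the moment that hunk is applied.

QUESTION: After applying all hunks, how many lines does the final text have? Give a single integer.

Answer: 6

Derivation:
Hunk 1: at line 5 remove [kqche] add [dtb,qaf] -> 9 lines: ksolh vejx srcm vjf diwhb dtb qaf ifyg xtoe
Hunk 2: at line 5 remove [dtb,qaf,ifyg] add [hbg] -> 7 lines: ksolh vejx srcm vjf diwhb hbg xtoe
Hunk 3: at line 1 remove [srcm,vjf,diwhb] add [vyvu,qlubq,gvne] -> 7 lines: ksolh vejx vyvu qlubq gvne hbg xtoe
Hunk 4: at line 1 remove [vyvu,qlubq,gvne] add [okef] -> 5 lines: ksolh vejx okef hbg xtoe
Hunk 5: at line 1 remove [vejx,okef] add [igoo,dgyge,qtc] -> 6 lines: ksolh igoo dgyge qtc hbg xtoe
Final line count: 6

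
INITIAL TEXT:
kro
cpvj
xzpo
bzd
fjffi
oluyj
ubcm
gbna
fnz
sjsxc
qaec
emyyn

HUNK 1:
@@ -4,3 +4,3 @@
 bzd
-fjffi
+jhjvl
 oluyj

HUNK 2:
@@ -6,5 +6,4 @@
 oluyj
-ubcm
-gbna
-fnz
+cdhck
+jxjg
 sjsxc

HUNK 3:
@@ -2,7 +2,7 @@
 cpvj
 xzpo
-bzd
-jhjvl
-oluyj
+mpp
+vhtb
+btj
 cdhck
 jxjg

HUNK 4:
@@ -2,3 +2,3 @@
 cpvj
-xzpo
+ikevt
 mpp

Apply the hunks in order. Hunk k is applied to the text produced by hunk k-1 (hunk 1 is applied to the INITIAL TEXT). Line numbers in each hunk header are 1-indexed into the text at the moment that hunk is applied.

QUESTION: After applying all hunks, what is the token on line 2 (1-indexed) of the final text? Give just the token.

Answer: cpvj

Derivation:
Hunk 1: at line 4 remove [fjffi] add [jhjvl] -> 12 lines: kro cpvj xzpo bzd jhjvl oluyj ubcm gbna fnz sjsxc qaec emyyn
Hunk 2: at line 6 remove [ubcm,gbna,fnz] add [cdhck,jxjg] -> 11 lines: kro cpvj xzpo bzd jhjvl oluyj cdhck jxjg sjsxc qaec emyyn
Hunk 3: at line 2 remove [bzd,jhjvl,oluyj] add [mpp,vhtb,btj] -> 11 lines: kro cpvj xzpo mpp vhtb btj cdhck jxjg sjsxc qaec emyyn
Hunk 4: at line 2 remove [xzpo] add [ikevt] -> 11 lines: kro cpvj ikevt mpp vhtb btj cdhck jxjg sjsxc qaec emyyn
Final line 2: cpvj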